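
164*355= 58220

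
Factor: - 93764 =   -  2^2*11^1*2131^1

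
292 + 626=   918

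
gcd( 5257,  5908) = 7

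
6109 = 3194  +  2915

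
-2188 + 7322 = 5134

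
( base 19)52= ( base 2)1100001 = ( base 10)97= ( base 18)57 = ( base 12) 81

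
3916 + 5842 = 9758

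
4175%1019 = 99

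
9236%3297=2642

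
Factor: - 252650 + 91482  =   - 161168 = - 2^4*7^1*1439^1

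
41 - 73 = -32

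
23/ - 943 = - 1/41  =  - 0.02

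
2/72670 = 1/36335  =  0.00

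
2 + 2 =4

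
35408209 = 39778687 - 4370478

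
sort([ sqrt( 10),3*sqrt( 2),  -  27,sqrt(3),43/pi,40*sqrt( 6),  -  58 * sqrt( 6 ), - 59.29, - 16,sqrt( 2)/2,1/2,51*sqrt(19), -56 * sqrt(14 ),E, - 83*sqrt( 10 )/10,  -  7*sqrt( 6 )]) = [ - 56*sqrt( 14), - 58*sqrt( 6) , - 59.29, - 27 ,  -  83*sqrt( 10)/10,  -  7*sqrt(6),-16,1/2, sqrt( 2) /2, sqrt( 3), E , sqrt( 10),3*sqrt( 2),  43/pi,40*sqrt(6), 51*sqrt( 19 )]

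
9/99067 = 9/99067  =  0.00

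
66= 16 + 50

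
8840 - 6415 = 2425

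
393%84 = 57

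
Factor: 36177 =3^1*31^1 * 389^1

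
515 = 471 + 44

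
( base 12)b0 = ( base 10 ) 132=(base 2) 10000100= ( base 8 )204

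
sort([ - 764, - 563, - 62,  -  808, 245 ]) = [  -  808, - 764,-563,-62, 245 ]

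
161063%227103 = 161063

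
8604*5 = 43020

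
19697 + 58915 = 78612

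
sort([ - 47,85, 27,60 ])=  [ - 47, 27,  60 , 85]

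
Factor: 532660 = 2^2*5^1*26633^1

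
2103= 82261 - 80158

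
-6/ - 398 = 3/199  =  0.02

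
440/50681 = 440/50681  =  0.01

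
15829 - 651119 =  - 635290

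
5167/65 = 79+ 32/65 = 79.49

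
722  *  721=520562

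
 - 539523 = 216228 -755751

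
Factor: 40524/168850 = 6/25 = 2^1*3^1*5^( - 2 )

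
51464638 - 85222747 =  - 33758109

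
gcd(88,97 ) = 1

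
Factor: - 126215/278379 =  - 3^ ( - 2)*5^1*25243^1 * 30931^( - 1)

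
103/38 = 103/38 = 2.71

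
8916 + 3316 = 12232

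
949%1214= 949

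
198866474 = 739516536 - 540650062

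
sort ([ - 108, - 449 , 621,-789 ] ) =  [ - 789,  -  449,- 108 , 621]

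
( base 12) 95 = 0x71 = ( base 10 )113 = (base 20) 5D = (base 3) 11012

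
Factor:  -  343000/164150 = -2^2*5^1*7^1  *  67^( - 1 ) = -140/67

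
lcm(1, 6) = 6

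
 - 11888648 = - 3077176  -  8811472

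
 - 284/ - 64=4 + 7/16 = 4.44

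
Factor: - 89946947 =-9293^1*9679^1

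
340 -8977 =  - 8637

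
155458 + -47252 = 108206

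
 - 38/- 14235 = 38/14235 = 0.00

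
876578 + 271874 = 1148452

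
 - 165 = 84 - 249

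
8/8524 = 2/2131 =0.00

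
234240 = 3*78080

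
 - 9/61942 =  - 9/61942=-0.00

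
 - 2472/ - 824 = 3/1 = 3.00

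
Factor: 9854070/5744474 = 4927035/2872237 = 3^1*5^1*227^1* 1447^1*2872237^ ( - 1 )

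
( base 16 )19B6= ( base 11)4A44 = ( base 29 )7ns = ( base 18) 125C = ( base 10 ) 6582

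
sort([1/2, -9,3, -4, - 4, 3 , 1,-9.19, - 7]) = [- 9.19,-9, - 7, - 4, - 4,1/2,1,3,3]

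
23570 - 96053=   -  72483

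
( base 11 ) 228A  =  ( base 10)3002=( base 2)101110111010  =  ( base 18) 94e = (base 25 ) 4k2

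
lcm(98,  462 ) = 3234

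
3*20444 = 61332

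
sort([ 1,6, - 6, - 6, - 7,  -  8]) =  [ -8, - 7, - 6, - 6, 1,6 ] 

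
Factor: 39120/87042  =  2^3*5^1*89^( - 1) = 40/89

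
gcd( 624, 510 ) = 6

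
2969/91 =2969/91 =32.63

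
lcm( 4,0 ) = 0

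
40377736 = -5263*( - 7672 ) 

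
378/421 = 378/421  =  0.90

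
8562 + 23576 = 32138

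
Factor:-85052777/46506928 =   -  2^(-4)*13^( - 1 ) * 37^(-1 )*409^1* 6043^(-1) * 207953^1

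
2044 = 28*73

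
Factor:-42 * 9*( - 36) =13608  =  2^3 * 3^5*7^1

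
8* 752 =6016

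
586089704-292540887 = 293548817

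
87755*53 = 4651015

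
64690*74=4787060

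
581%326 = 255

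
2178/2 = 1089 = 1089.00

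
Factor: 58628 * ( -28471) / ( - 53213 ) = 2^2*71^1*127^( - 1 )*401^1*419^( - 1) * 14657^1 = 1669197788/53213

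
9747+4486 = 14233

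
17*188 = 3196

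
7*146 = 1022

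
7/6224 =7/6224  =  0.00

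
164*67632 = 11091648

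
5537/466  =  11 + 411/466= 11.88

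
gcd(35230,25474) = 542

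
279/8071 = 279/8071 = 0.03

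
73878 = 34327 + 39551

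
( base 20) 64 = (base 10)124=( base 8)174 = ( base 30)44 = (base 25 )4O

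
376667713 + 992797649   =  1369465362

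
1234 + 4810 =6044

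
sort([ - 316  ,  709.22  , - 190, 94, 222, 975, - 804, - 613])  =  [  -  804 , - 613 , - 316, - 190, 94,222,709.22,975] 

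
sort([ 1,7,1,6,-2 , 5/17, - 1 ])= [ -2, - 1,5/17, 1, 1,6,7]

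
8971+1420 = 10391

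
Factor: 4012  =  2^2 *17^1 * 59^1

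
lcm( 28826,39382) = 2796122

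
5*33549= 167745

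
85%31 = 23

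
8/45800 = 1/5725=0.00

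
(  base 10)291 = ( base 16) 123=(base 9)353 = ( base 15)146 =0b100100011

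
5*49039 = 245195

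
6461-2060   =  4401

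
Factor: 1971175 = 5^2*37^1*  2131^1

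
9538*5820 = 55511160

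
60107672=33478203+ 26629469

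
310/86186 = 155/43093  =  0.00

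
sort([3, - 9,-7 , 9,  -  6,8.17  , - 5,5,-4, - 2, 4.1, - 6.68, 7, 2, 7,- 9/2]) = [-9, - 7, - 6.68,-6, - 5, -9/2, - 4, - 2, 2, 3,4.1, 5, 7,  7, 8.17, 9]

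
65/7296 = 65/7296= 0.01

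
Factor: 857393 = 883^1*971^1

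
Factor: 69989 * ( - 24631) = - 1723899059=- 17^1*23^1*179^1 * 24631^1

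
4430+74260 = 78690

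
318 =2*159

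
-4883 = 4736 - 9619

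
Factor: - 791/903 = -3^ ( - 1)*43^(-1)*113^1 = - 113/129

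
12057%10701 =1356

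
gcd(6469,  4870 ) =1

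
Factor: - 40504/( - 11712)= 83/24 = 2^( - 3) * 3^( - 1 )*83^1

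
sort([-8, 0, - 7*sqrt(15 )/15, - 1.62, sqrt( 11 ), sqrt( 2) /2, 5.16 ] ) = [ - 8,-7*sqrt (15 ) /15, - 1.62,  0, sqrt( 2 ) /2, sqrt( 11 ), 5.16]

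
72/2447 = 72/2447 = 0.03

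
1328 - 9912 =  - 8584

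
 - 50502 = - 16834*3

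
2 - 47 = -45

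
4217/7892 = 4217/7892 = 0.53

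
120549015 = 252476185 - 131927170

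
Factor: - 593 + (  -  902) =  - 5^1 * 13^1*  23^1 = - 1495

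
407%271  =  136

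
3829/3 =3829/3 =1276.33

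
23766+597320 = 621086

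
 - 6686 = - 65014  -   - 58328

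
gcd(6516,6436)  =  4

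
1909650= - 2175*( - 878 ) 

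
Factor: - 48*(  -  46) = 2208 = 2^5*3^1*23^1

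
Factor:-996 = -2^2*3^1*83^1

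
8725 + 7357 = 16082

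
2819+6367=9186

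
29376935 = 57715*509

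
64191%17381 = 12048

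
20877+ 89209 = 110086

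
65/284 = 65/284=   0.23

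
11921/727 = 16 + 289/727 = 16.40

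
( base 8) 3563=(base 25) 317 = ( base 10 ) 1907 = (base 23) 3dl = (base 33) 1OQ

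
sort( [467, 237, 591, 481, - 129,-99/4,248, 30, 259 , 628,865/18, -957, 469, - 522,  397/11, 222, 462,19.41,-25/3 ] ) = [  -  957,-522 , - 129, - 99/4, - 25/3, 19.41, 30 , 397/11, 865/18,222,237, 248,  259, 462, 467, 469,481, 591, 628]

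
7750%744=310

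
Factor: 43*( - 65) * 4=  - 2^2*5^1*13^1*43^1 = - 11180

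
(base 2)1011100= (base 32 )2S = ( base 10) 92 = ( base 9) 112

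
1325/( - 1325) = -1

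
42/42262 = 21/21131 = 0.00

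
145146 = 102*1423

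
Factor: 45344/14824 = 2^2*13^1*17^( - 1) = 52/17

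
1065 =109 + 956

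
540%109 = 104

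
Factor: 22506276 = 2^2*3^1*13^1*144271^1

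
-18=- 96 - -78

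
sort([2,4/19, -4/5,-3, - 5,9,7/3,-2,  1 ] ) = [-5,- 3, - 2, - 4/5,4/19,1,2,7/3,9 ]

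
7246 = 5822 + 1424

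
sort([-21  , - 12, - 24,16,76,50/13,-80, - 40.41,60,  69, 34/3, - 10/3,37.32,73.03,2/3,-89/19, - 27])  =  [-80, - 40.41, - 27, - 24,- 21, - 12,-89/19, - 10/3, 2/3,50/13,34/3,16,37.32,60,69,  73.03,76]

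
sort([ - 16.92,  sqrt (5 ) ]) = [ - 16.92,  sqrt( 5) ] 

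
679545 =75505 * 9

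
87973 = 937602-849629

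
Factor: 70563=3^1*43^1*547^1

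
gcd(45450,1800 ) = 450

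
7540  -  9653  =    -  2113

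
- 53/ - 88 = 53/88= 0.60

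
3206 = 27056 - 23850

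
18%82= 18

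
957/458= 2 + 41/458 = 2.09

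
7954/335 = 7954/335 =23.74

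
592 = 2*296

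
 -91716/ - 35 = 91716/35 = 2620.46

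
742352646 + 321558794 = 1063911440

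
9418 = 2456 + 6962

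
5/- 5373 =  - 1 + 5368/5373= -  0.00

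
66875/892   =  74  +  867/892 = 74.97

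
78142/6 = 39071/3= 13023.67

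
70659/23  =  70659/23 = 3072.13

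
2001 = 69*29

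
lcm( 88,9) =792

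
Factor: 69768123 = 3^1*97^1*239753^1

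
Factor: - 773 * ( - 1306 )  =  2^1*653^1*773^1 = 1009538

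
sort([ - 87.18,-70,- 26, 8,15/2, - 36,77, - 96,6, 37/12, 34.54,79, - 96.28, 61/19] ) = [ - 96.28,-96, -87.18, - 70, - 36, - 26, 37/12,61/19, 6, 15/2,8, 34.54,77 , 79]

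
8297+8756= 17053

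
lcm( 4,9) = 36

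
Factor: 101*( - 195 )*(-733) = 3^1*5^1*13^1*101^1*733^1=14436435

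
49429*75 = 3707175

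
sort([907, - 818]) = [ - 818, 907]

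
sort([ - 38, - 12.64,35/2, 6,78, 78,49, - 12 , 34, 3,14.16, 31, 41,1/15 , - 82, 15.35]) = [ - 82,-38, - 12.64,  -  12, 1/15,  3,6,14.16, 15.35 , 35/2, 31,34  ,  41, 49, 78 , 78]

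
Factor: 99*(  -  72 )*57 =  - 406296 = - 2^3*3^5 * 11^1*19^1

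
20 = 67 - 47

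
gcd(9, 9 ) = 9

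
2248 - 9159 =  - 6911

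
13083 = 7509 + 5574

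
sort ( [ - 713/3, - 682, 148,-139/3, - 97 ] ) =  [ - 682,  -  713/3,-97, - 139/3, 148 ] 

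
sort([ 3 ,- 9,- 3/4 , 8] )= [ - 9,-3/4,3, 8]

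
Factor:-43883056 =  - 2^4*7^1*467^1*839^1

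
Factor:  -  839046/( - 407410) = 3^1*5^ ( - 1 )*13^1*31^1*131^( - 1 )*311^(  -  1 )*347^1=419523/203705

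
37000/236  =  156 + 46/59 = 156.78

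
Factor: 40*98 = 3920 = 2^4*5^1 * 7^2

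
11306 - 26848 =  - 15542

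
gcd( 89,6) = 1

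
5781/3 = 1927 = 1927.00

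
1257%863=394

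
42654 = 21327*2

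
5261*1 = 5261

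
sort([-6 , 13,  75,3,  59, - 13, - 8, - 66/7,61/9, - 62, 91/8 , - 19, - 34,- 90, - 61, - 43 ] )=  [  -  90, - 62, - 61, -43 , - 34, - 19,-13, -66/7,- 8,-6,3, 61/9,91/8, 13,59, 75 ] 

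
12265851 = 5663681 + 6602170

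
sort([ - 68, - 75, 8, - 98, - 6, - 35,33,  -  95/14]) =[ - 98,-75, - 68 , - 35  ,- 95/14, - 6,8 , 33]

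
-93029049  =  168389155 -261418204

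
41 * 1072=43952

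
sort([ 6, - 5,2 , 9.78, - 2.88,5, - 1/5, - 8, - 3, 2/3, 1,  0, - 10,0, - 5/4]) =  [ - 10,-8 ,  -  5 , - 3 ,-2.88,- 5/4, - 1/5,0, 0, 2/3  ,  1, 2, 5,6,9.78]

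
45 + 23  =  68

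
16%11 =5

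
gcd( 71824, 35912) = 35912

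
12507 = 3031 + 9476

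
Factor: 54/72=2^( - 2)*3^1 = 3/4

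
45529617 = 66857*681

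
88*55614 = 4894032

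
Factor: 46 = 2^1*23^1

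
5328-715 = 4613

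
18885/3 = 6295 = 6295.00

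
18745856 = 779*24064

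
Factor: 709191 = 3^2*7^1*11257^1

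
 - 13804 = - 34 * 406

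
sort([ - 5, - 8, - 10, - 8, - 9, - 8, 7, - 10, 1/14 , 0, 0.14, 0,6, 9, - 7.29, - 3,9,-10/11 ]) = [  -  10, - 10, - 9, - 8,-8, - 8,  -  7.29, - 5, - 3, -10/11, 0 , 0,  1/14, 0.14, 6,  7, 9,9] 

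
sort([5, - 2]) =[ - 2, 5] 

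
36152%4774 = 2734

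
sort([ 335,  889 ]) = [ 335, 889]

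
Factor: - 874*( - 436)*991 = 377634424 = 2^3 * 19^1 * 23^1*109^1 * 991^1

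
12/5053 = 12/5053 = 0.00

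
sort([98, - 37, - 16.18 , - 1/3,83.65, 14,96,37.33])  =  [ - 37, - 16.18, - 1/3,14,37.33, 83.65,96, 98 ]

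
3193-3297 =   -  104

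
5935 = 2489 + 3446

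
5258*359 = 1887622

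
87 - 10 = 77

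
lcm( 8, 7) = 56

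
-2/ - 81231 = 2/81231 = 0.00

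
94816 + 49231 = 144047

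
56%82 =56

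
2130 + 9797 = 11927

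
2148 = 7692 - 5544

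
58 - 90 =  - 32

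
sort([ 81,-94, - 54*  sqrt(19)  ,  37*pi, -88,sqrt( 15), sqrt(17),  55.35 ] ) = [-54*sqrt( 19),- 94, -88, sqrt( 15),sqrt( 17), 55.35,81, 37*pi] 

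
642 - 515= 127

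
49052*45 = 2207340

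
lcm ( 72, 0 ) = 0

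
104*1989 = 206856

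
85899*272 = 23364528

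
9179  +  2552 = 11731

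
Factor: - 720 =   -  2^4*3^2  *5^1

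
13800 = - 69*(  -  200) 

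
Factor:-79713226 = -2^1 * 73^1 * 109^1*5009^1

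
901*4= 3604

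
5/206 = 5/206 = 0.02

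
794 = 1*794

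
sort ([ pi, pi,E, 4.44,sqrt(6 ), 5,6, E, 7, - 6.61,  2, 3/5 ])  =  [ - 6.61, 3/5,  2, sqrt( 6),E, E,pi,pi,4.44, 5,6,7]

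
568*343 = 194824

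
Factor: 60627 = 3^1*7^1  *2887^1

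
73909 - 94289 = -20380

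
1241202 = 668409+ 572793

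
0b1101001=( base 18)5F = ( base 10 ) 105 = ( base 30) 3f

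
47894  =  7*6842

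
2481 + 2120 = 4601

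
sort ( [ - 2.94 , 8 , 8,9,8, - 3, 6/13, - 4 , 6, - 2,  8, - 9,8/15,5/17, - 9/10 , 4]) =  [  -  9, - 4, - 3 ,- 2.94, - 2,-9/10,  5/17, 6/13,8/15,4 , 6, 8, 8,8, 8,9]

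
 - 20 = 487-507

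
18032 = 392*46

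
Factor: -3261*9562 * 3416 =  - 2^4*3^1*7^2*61^1*683^1*1087^1 = -106516625712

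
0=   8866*0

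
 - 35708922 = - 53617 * 666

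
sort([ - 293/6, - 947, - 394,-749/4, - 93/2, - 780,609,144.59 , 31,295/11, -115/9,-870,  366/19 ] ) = [-947,-870, - 780, - 394,  -  749/4,  -  293/6, - 93/2, - 115/9,366/19,295/11,31,144.59, 609]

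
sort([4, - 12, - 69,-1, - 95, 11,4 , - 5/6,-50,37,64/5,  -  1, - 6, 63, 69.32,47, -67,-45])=[ - 95,  -  69,  -  67 ,-50 ,  -  45, - 12,-6 , - 1,  -  1, -5/6, 4,4,11, 64/5, 37, 47,63 , 69.32 ]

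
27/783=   1/29  =  0.03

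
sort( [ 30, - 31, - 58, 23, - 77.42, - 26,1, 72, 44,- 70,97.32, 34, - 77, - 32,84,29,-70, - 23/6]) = [-77.42,  -  77, - 70, - 70, -58, - 32, - 31, - 26,-23/6,1, 23, 29, 30, 34,44, 72, 84, 97.32] 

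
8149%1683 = 1417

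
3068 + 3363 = 6431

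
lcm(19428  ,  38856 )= 38856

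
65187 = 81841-16654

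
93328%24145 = 20893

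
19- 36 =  - 17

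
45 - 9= 36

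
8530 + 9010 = 17540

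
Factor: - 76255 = - 5^1*101^1*151^1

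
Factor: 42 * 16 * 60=40320 = 2^7 * 3^2*5^1 * 7^1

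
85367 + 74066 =159433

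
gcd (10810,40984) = 94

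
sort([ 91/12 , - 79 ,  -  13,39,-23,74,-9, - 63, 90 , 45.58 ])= [ - 79,-63, - 23, - 13, - 9, 91/12, 39 , 45.58,74,90 ]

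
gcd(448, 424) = 8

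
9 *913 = 8217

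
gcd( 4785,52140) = 165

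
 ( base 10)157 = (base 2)10011101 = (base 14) b3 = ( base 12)111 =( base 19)85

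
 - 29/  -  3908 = 29/3908 = 0.01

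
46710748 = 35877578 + 10833170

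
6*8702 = 52212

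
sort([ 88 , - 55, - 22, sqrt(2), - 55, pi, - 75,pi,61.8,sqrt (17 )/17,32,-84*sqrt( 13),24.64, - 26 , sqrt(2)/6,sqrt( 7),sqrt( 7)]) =[ - 84*sqrt ( 13 ),-75, - 55, - 55,-26 ,  -  22,  sqrt ( 2)/6, sqrt (17)/17,sqrt(2), sqrt( 7),sqrt(7),pi,pi,  24.64,32,61.8,88] 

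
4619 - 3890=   729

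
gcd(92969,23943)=1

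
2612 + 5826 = 8438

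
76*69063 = 5248788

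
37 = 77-40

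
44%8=4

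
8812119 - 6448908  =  2363211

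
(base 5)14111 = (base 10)1156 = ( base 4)102010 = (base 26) 1ic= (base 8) 2204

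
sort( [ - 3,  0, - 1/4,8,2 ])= [ - 3, - 1/4,0,2, 8]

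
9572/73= 9572/73 = 131.12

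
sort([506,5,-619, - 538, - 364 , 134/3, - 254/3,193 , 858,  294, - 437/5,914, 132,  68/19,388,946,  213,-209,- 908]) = [ - 908, - 619,  -  538,-364, - 209, - 437/5, - 254/3, 68/19,5 , 134/3, 132,193,213,294,388, 506, 858,  914,946 ] 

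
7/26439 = 1/3777= 0.00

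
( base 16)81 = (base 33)3u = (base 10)129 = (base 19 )6F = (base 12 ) a9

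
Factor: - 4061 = - 31^1 * 131^1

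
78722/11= 78722/11  =  7156.55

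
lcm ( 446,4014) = 4014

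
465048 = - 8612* ( - 54)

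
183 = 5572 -5389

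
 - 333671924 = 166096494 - 499768418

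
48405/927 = 16135/309 =52.22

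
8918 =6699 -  - 2219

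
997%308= 73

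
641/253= 2+135/253 = 2.53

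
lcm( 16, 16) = 16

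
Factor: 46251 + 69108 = 115359 = 3^1*38453^1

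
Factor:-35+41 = 2^1  *3^1 = 6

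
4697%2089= 519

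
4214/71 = 59+25/71 = 59.35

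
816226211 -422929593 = 393296618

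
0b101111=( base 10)47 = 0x2F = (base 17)2D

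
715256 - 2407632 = - 1692376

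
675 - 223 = 452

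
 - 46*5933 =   -  272918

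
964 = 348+616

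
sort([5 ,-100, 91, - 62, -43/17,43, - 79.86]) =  [- 100, - 79.86,-62,-43/17, 5,  43, 91]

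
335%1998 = 335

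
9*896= 8064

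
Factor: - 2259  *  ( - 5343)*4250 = 51296807250 = 2^1*3^3*5^3*13^1*17^1*137^1 * 251^1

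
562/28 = 281/14=20.07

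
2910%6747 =2910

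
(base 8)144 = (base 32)34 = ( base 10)100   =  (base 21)4G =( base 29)3d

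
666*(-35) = - 23310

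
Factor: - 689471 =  - 23^1*31^1*967^1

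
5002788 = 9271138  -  4268350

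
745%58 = 49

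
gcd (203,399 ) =7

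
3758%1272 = 1214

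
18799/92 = 204 + 31/92 = 204.34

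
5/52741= 5/52741= 0.00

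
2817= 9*313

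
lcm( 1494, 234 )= 19422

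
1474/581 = 2 + 312/581 = 2.54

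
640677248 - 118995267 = 521681981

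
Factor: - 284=-2^2*71^1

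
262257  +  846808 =1109065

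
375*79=29625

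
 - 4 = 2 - 6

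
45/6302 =45/6302  =  0.01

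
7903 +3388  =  11291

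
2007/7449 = 669/2483 = 0.27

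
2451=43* 57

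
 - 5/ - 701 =5/701 = 0.01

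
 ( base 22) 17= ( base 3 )1002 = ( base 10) 29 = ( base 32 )t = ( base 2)11101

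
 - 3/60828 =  - 1/20276 = - 0.00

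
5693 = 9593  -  3900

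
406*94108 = 38207848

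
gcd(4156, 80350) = 2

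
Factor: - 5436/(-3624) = 3/2 = 2^(-1) * 3^1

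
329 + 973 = 1302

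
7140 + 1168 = 8308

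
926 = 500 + 426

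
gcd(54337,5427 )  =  67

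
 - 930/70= - 93/7 = - 13.29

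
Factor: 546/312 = 2^( - 2) * 7^1 = 7/4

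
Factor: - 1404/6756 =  - 3^2*13^1*563^(-1) = - 117/563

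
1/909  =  1/909 = 0.00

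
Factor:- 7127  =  - 7127^1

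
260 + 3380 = 3640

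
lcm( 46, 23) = 46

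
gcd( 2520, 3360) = 840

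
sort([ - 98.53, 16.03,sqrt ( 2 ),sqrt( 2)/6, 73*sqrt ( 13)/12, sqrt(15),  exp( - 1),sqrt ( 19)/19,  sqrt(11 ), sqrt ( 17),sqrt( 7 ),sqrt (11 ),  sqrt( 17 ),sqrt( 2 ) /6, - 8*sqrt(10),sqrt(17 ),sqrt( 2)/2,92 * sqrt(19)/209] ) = [ - 98.53, - 8 * sqrt(10 ),sqrt(19) /19  ,  sqrt ( 2)/6,sqrt ( 2 )/6 , exp( - 1),sqrt ( 2) /2,sqrt(2 ) , 92* sqrt( 19) /209,sqrt ( 7), sqrt(11),sqrt ( 11),sqrt(15 ),sqrt (17 ),sqrt( 17),sqrt(17 ),16.03,  73*sqrt(13 ) /12] 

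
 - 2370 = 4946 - 7316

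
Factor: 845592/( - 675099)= - 281864/225033 = - 2^3*3^( - 1)*11^1 * 3203^1 * 75011^( - 1) 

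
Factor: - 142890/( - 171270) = 3^(-1)*173^( - 1) *433^1 = 433/519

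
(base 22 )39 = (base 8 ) 113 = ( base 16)4B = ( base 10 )75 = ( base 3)2210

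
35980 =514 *70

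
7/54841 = 7/54841 =0.00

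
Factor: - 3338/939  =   - 2^1*3^( - 1 )*313^( - 1 )*1669^1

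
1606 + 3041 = 4647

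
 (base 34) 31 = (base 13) 7c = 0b1100111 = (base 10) 103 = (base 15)6D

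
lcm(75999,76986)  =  5927922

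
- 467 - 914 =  - 1381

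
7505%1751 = 501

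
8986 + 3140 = 12126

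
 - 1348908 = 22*( - 61314 )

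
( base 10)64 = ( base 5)224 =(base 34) 1u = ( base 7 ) 121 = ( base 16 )40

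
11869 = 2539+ 9330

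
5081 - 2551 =2530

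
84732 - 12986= 71746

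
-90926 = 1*(  -  90926)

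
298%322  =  298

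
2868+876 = 3744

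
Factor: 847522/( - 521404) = - 881/542 = - 2^( - 1)*271^( - 1)*881^1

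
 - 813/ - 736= 1 + 77/736= 1.10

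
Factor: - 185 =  - 5^1 * 37^1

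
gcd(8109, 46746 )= 477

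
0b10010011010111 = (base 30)aeb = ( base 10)9431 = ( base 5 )300211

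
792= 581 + 211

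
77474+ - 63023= 14451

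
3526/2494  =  1 + 12/29 = 1.41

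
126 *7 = 882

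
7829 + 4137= 11966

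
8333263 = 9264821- 931558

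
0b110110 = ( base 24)26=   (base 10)54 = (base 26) 22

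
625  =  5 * 125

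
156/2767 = 156/2767= 0.06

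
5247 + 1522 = 6769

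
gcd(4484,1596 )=76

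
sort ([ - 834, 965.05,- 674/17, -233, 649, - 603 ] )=[-834,- 603,-233,  -  674/17, 649,  965.05]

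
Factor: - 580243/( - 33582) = 2^(-1) * 3^( - 1 ) * 29^(-1 )* 193^ ( - 1) * 331^1*1753^1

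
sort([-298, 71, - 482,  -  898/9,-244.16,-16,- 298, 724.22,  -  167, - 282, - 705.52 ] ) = [ - 705.52, - 482, - 298,- 298 , - 282, - 244.16, -167, - 898/9, - 16, 71,  724.22 ] 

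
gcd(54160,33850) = 6770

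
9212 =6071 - -3141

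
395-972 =-577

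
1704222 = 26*65547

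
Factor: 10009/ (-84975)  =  -3^(-1)*5^ ( - 2)*11^( - 1 )*103^( - 1)*10009^1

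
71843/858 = 71843/858 = 83.73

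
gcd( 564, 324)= 12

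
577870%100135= 77195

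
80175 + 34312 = 114487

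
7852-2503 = 5349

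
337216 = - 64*( - 5269 )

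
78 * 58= 4524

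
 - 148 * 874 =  - 129352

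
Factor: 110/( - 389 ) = -2^1 * 5^1*11^1*389^( - 1)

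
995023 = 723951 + 271072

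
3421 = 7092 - 3671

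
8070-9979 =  - 1909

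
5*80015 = 400075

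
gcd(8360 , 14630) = 2090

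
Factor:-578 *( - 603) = 2^1*3^2*17^2*67^1 = 348534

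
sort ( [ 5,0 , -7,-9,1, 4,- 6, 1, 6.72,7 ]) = [ - 9, - 7,- 6,0,1 , 1, 4,  5,6.72, 7 ] 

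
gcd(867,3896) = 1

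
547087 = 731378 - 184291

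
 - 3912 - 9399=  - 13311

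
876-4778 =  - 3902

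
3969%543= 168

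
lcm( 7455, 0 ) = 0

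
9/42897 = 3/14299 = 0.00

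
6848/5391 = 1 + 1457/5391 = 1.27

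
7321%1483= 1389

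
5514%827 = 552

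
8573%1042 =237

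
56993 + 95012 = 152005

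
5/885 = 1/177 = 0.01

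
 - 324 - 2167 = -2491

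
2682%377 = 43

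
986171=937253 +48918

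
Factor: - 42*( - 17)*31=22134=2^1*3^1  *  7^1*17^1*31^1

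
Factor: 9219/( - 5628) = -2^(-2 ) * 67^ (-1 )*439^1  =  - 439/268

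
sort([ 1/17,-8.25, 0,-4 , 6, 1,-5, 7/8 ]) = [ - 8.25,  -  5,-4, 0, 1/17,7/8,1,  6 ] 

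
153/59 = 2+35/59  =  2.59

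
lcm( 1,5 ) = 5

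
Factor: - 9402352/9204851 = - 2^4 * 199^1*1637^(-1) * 2953^1*5623^( - 1) 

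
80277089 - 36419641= 43857448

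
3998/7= 571 + 1/7 = 571.14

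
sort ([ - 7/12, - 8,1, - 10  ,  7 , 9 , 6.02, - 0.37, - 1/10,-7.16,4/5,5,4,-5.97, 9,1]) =[  -  10 , - 8, - 7.16, - 5.97, -7/12,-0.37,  -  1/10,4/5,  1,  1,4, 5,6.02,7,9, 9 ] 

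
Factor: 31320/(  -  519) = -10440/173 = -  2^3*3^2 * 5^1*29^1*173^(-1)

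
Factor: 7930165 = 5^1*  709^1*2237^1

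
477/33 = 14 + 5/11 =14.45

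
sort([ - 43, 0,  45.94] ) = [ - 43, 0,45.94]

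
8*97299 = 778392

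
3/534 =1/178 = 0.01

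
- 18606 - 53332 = - 71938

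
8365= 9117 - 752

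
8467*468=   3962556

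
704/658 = 1 + 23/329 = 1.07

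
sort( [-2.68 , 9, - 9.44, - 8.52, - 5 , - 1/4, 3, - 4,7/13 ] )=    [  -  9.44, - 8.52, - 5, - 4, - 2.68, - 1/4,  7/13, 3,9]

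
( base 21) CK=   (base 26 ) AC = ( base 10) 272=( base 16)110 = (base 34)80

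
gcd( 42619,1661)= 1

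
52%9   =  7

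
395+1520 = 1915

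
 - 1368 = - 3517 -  - 2149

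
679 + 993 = 1672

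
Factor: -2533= - 17^1*149^1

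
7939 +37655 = 45594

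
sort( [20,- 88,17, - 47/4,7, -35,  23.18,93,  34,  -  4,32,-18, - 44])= [ - 88,-44, -35, - 18, - 47/4, -4,7,17 , 20, 23.18,32 , 34, 93]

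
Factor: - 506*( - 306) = 154836 = 2^2 * 3^2 * 11^1*17^1 * 23^1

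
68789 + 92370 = 161159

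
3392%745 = 412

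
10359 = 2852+7507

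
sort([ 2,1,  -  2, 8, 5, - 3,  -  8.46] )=[  -  8.46,-3, - 2,1, 2,5,8] 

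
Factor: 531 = 3^2*59^1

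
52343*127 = 6647561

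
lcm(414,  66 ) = 4554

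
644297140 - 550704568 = 93592572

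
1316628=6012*219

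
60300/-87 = - 20100/29 = - 693.10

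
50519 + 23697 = 74216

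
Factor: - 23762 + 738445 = 151^1 * 4733^1=714683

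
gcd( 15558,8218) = 2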